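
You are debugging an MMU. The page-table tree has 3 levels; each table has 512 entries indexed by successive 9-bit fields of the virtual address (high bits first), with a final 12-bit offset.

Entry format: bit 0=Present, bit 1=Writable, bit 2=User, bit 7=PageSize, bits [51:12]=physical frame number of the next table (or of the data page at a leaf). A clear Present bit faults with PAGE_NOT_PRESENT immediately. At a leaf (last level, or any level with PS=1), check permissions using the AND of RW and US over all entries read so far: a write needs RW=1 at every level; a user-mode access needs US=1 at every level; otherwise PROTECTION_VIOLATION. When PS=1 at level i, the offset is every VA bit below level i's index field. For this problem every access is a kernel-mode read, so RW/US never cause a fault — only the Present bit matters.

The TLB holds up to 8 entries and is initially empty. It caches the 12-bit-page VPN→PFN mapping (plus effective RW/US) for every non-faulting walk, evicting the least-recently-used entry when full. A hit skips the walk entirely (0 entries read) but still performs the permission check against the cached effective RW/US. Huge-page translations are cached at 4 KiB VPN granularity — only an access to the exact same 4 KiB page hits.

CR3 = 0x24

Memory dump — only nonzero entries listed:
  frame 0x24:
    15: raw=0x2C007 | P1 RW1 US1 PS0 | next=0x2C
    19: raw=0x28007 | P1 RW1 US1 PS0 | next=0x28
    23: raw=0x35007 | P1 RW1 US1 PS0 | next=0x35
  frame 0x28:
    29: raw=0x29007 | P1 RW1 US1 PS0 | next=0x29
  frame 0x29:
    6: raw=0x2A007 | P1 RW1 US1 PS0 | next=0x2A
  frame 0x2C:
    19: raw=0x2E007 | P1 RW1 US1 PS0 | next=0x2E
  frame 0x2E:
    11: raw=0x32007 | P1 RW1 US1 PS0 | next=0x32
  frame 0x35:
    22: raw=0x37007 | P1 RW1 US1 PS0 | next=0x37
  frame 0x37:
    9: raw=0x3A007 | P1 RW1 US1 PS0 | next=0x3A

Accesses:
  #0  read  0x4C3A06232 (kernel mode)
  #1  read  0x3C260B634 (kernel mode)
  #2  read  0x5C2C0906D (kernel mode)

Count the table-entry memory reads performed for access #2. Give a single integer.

Per-access translation:
#0 VA=0x4C3A06232 (r,kernel):
  lvl0: tbl 0x24, slot 19 ⇒ 0x28007 (P1/RW1/US1/PS0)
  lvl1: tbl 0x28, slot 29 ⇒ 0x29007 (P1/RW1/US1/PS0)
  lvl2: tbl 0x29, slot 6 ⇒ 0x2A007 (P1/RW1/US1/PS0)
  → PA=0x2A232  (3 entries read)
#1 VA=0x3C260B634 (r,kernel):
  lvl0: tbl 0x24, slot 15 ⇒ 0x2C007 (P1/RW1/US1/PS0)
  lvl1: tbl 0x2C, slot 19 ⇒ 0x2E007 (P1/RW1/US1/PS0)
  lvl2: tbl 0x2E, slot 11 ⇒ 0x32007 (P1/RW1/US1/PS0)
  → PA=0x32634  (3 entries read)
#2 VA=0x5C2C0906D (r,kernel):
  lvl0: tbl 0x24, slot 23 ⇒ 0x35007 (P1/RW1/US1/PS0)
  lvl1: tbl 0x35, slot 22 ⇒ 0x37007 (P1/RW1/US1/PS0)
  lvl2: tbl 0x37, slot 9 ⇒ 0x3A007 (P1/RW1/US1/PS0)
  → PA=0x3A06D  (3 entries read)

Entries read for #2: 3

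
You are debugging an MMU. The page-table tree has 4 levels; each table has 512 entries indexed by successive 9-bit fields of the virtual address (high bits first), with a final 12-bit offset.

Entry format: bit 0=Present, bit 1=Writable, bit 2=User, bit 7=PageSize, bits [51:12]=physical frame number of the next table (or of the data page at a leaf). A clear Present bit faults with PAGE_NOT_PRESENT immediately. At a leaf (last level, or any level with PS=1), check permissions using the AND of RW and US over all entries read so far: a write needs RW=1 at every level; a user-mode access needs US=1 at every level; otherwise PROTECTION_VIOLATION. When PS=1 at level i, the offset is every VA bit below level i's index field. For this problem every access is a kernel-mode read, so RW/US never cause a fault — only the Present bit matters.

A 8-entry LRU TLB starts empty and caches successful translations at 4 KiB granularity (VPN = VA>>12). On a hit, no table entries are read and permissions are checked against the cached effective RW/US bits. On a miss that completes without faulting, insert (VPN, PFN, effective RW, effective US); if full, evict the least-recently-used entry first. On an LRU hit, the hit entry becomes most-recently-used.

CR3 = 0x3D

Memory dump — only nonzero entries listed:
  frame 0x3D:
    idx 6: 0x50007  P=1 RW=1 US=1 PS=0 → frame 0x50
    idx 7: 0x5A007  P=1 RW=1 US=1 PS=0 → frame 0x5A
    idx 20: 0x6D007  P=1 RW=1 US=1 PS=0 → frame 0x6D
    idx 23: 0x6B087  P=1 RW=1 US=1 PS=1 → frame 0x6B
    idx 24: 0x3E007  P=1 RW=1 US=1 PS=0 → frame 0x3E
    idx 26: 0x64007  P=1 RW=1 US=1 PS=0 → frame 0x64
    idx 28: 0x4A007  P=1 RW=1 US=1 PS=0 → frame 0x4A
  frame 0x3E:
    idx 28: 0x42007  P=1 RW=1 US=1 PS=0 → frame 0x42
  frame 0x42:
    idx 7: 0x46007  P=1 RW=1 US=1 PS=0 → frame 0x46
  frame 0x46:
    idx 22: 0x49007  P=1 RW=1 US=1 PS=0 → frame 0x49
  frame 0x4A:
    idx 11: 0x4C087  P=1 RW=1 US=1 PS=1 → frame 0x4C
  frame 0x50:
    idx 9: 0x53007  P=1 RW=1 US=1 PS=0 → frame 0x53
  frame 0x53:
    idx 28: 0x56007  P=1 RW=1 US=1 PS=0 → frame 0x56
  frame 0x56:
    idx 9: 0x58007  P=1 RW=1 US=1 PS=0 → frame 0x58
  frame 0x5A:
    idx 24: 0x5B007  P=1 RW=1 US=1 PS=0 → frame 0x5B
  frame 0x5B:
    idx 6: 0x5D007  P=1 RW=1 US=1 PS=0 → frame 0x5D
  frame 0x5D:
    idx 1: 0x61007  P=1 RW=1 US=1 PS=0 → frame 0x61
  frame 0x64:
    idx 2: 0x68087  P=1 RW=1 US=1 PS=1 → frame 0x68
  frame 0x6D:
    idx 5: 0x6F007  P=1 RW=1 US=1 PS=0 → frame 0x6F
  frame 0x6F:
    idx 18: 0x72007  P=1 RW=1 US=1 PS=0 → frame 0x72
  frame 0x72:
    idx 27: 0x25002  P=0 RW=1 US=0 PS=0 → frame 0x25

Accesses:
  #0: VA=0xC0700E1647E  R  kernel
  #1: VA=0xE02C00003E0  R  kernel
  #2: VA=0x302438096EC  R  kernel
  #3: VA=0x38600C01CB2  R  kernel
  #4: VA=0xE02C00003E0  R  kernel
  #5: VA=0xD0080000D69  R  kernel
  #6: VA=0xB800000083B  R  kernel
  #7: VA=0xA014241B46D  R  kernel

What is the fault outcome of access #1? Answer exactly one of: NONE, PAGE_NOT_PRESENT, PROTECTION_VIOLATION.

Per-access translation:
#0 VA=0xC0700E1647E (r,kernel):
  lvl0: tbl 0x3D, slot 24 ⇒ 0x3E007 (P1/RW1/US1/PS0)
  lvl1: tbl 0x3E, slot 28 ⇒ 0x42007 (P1/RW1/US1/PS0)
  lvl2: tbl 0x42, slot 7 ⇒ 0x46007 (P1/RW1/US1/PS0)
  lvl3: tbl 0x46, slot 22 ⇒ 0x49007 (P1/RW1/US1/PS0)
  ⇒ phys 0x4947E  [4 reads]
#1 VA=0xE02C00003E0 (r,kernel):
  lvl0: tbl 0x3D, slot 28 ⇒ 0x4A007 (P1/RW1/US1/PS0)
  lvl1: tbl 0x4A, slot 11 ⇒ 0x4C087 (P1/RW1/US1/PS1)
  ⇒ phys 0x4C3E0 (huge @L1)  [2 reads]
#2 VA=0x302438096EC (r,kernel):
  lvl0: tbl 0x3D, slot 6 ⇒ 0x50007 (P1/RW1/US1/PS0)
  lvl1: tbl 0x50, slot 9 ⇒ 0x53007 (P1/RW1/US1/PS0)
  lvl2: tbl 0x53, slot 28 ⇒ 0x56007 (P1/RW1/US1/PS0)
  lvl3: tbl 0x56, slot 9 ⇒ 0x58007 (P1/RW1/US1/PS0)
  ⇒ phys 0x586EC  [4 reads]
#3 VA=0x38600C01CB2 (r,kernel):
  lvl0: tbl 0x3D, slot 7 ⇒ 0x5A007 (P1/RW1/US1/PS0)
  lvl1: tbl 0x5A, slot 24 ⇒ 0x5B007 (P1/RW1/US1/PS0)
  lvl2: tbl 0x5B, slot 6 ⇒ 0x5D007 (P1/RW1/US1/PS0)
  lvl3: tbl 0x5D, slot 1 ⇒ 0x61007 (P1/RW1/US1/PS0)
  ⇒ phys 0x61CB2  [4 reads]
#4 VA=0xE02C00003E0 (r,kernel):
  TLB hit vpn=0xE02C0000 → PA=0x4C3E0
#5 VA=0xD0080000D69 (r,kernel):
  lvl0: tbl 0x3D, slot 26 ⇒ 0x64007 (P1/RW1/US1/PS0)
  lvl1: tbl 0x64, slot 2 ⇒ 0x68087 (P1/RW1/US1/PS1)
  ⇒ phys 0x68D69 (huge @L1)  [2 reads]
#6 VA=0xB800000083B (r,kernel):
  lvl0: tbl 0x3D, slot 23 ⇒ 0x6B087 (P1/RW1/US1/PS1)
  ⇒ phys 0x6B83B (huge @L0)  [1 reads]
#7 VA=0xA014241B46D (r,kernel):
  lvl0: tbl 0x3D, slot 20 ⇒ 0x6D007 (P1/RW1/US1/PS0)
  lvl1: tbl 0x6D, slot 5 ⇒ 0x6F007 (P1/RW1/US1/PS0)
  lvl2: tbl 0x6F, slot 18 ⇒ 0x72007 (P1/RW1/US1/PS0)
  lvl3: tbl 0x72, slot 27 ⇒ 0x25002 (P0/RW1/US0/PS0)
  ⇒ fault: PAGE_NOT_PRESENT  — 4 lookups

Access #1 fault: NONE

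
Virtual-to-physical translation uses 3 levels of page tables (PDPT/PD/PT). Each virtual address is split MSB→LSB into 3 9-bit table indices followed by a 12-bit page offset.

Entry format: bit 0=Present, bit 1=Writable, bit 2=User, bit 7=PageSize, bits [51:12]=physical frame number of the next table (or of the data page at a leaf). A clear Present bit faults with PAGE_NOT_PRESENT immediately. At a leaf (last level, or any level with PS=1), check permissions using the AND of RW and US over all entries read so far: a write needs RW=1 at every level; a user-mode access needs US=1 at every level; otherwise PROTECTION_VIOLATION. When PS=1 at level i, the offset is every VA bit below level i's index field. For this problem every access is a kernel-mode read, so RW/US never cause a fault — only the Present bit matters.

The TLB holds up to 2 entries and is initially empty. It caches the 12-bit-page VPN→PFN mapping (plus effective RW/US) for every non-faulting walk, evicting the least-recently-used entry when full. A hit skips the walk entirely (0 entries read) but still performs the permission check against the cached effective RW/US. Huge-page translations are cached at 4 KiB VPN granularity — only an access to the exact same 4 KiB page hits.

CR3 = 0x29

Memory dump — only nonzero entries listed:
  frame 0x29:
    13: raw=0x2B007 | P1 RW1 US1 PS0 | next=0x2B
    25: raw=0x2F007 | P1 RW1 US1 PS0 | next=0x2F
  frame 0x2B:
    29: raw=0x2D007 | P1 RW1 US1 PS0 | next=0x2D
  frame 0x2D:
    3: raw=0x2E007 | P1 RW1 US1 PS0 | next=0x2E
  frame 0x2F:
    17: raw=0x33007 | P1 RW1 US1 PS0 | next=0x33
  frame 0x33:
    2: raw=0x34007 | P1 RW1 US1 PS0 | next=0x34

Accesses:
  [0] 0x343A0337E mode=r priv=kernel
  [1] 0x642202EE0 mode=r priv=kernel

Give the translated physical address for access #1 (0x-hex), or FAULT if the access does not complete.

Walk each access:
#0 VA=0x343A0337E (r,kernel):
  L0 @0x29[13] → 0x2B007  P=1,RW=1,US=1,PS=0
  L1 @0x2B[29] → 0x2D007  P=1,RW=1,US=1,PS=0
  L2 @0x2D[3] → 0x2E007  P=1,RW=1,US=1,PS=0
  ✓ 0x2E37E  — 3 lookups
#1 VA=0x642202EE0 (r,kernel):
  L0 @0x29[25] → 0x2F007  P=1,RW=1,US=1,PS=0
  L1 @0x2F[17] → 0x33007  P=1,RW=1,US=1,PS=0
  L2 @0x33[2] → 0x34007  P=1,RW=1,US=1,PS=0
  ✓ 0x34EE0  — 3 lookups

Access #1 PA: 0x34EE0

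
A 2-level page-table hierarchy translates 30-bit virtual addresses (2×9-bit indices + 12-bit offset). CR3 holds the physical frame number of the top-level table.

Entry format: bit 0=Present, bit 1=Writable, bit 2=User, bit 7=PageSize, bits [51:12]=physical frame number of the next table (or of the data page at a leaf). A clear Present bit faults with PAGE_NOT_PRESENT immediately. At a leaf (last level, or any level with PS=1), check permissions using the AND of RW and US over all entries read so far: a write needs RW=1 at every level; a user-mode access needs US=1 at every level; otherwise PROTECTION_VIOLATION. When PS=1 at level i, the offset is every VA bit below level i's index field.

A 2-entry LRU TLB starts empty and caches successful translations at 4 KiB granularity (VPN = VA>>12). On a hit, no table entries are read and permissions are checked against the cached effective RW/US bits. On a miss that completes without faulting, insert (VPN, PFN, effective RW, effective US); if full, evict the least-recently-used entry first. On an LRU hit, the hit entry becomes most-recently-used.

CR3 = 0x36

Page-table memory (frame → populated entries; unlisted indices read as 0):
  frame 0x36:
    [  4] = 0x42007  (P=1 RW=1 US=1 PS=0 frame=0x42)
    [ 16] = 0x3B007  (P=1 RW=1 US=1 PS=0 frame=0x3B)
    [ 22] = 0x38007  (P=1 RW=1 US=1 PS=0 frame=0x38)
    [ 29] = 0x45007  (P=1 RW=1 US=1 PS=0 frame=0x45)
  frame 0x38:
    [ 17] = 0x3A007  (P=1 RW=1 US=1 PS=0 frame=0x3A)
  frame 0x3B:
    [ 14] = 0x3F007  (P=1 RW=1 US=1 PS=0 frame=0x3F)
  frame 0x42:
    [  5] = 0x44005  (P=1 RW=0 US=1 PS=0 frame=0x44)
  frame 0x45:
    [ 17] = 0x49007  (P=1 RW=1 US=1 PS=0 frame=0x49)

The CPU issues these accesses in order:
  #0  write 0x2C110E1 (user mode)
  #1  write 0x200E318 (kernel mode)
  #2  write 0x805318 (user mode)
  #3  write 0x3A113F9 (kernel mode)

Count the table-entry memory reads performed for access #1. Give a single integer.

Trace:
#0 VA=0x2C110E1 (w,user):
  L0: frame=0x36 idx=22 entry=0x38007 [P=1 RW=1 US=1 PS=0]
  L1: frame=0x38 idx=17 entry=0x3A007 [P=1 RW=1 US=1 PS=0]
  → PA=0x3A0E1  (2 entries read)
#1 VA=0x200E318 (w,kernel):
  L0: frame=0x36 idx=16 entry=0x3B007 [P=1 RW=1 US=1 PS=0]
  L1: frame=0x3B idx=14 entry=0x3F007 [P=1 RW=1 US=1 PS=0]
  → PA=0x3F318  (2 entries read)
#2 VA=0x805318 (w,user):
  L0: frame=0x36 idx=4 entry=0x42007 [P=1 RW=1 US=1 PS=0]
  L1: frame=0x42 idx=5 entry=0x44005 [P=1 RW=0 US=1 PS=0]
  ⇒ fault: PROTECTION_VIOLATION  — 2 lookups
#3 VA=0x3A113F9 (w,kernel):
  L0: frame=0x36 idx=29 entry=0x45007 [P=1 RW=1 US=1 PS=0]
  L1: frame=0x45 idx=17 entry=0x49007 [P=1 RW=1 US=1 PS=0]
  → PA=0x493F9  (2 entries read)

Entries read for #1: 2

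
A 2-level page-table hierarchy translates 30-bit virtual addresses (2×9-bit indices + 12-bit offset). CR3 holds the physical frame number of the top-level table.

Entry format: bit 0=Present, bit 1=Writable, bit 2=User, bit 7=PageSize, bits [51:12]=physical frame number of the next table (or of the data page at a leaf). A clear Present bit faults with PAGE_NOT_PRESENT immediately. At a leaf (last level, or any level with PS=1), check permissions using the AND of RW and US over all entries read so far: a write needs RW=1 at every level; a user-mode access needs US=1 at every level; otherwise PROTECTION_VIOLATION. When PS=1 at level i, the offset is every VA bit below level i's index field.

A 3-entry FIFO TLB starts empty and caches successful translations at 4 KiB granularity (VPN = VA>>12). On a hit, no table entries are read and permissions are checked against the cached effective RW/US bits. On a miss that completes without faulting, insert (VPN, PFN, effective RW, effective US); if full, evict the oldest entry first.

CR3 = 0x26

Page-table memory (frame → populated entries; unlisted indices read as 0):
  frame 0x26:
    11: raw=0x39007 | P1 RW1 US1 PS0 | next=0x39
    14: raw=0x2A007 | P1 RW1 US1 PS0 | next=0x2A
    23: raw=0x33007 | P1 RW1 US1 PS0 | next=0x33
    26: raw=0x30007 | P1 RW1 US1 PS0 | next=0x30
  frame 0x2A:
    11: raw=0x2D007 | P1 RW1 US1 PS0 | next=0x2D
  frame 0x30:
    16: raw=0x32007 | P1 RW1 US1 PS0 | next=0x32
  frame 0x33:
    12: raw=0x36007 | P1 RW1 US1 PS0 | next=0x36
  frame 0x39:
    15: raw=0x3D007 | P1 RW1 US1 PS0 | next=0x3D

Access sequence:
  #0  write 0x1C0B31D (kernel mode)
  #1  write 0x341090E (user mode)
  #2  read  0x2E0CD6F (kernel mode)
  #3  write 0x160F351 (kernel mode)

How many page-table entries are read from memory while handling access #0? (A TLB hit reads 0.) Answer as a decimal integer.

Walk each access:
#0 VA=0x1C0B31D (w,kernel):
  [0] read 0x26 idx=14: raw=0x2A007 flags P=1 W=1 U=1 S=0
  [1] read 0x2A idx=11: raw=0x2D007 flags P=1 W=1 U=1 S=0
  ✓ 0x2D31D  — 2 lookups
#1 VA=0x341090E (w,user):
  [0] read 0x26 idx=26: raw=0x30007 flags P=1 W=1 U=1 S=0
  [1] read 0x30 idx=16: raw=0x32007 flags P=1 W=1 U=1 S=0
  ✓ 0x3290E  — 2 lookups
#2 VA=0x2E0CD6F (r,kernel):
  [0] read 0x26 idx=23: raw=0x33007 flags P=1 W=1 U=1 S=0
  [1] read 0x33 idx=12: raw=0x36007 flags P=1 W=1 U=1 S=0
  ✓ 0x36D6F  — 2 lookups
#3 VA=0x160F351 (w,kernel):
  [0] read 0x26 idx=11: raw=0x39007 flags P=1 W=1 U=1 S=0
  [1] read 0x39 idx=15: raw=0x3D007 flags P=1 W=1 U=1 S=0
  ✓ 0x3D351  — 2 lookups

Entries read for #0: 2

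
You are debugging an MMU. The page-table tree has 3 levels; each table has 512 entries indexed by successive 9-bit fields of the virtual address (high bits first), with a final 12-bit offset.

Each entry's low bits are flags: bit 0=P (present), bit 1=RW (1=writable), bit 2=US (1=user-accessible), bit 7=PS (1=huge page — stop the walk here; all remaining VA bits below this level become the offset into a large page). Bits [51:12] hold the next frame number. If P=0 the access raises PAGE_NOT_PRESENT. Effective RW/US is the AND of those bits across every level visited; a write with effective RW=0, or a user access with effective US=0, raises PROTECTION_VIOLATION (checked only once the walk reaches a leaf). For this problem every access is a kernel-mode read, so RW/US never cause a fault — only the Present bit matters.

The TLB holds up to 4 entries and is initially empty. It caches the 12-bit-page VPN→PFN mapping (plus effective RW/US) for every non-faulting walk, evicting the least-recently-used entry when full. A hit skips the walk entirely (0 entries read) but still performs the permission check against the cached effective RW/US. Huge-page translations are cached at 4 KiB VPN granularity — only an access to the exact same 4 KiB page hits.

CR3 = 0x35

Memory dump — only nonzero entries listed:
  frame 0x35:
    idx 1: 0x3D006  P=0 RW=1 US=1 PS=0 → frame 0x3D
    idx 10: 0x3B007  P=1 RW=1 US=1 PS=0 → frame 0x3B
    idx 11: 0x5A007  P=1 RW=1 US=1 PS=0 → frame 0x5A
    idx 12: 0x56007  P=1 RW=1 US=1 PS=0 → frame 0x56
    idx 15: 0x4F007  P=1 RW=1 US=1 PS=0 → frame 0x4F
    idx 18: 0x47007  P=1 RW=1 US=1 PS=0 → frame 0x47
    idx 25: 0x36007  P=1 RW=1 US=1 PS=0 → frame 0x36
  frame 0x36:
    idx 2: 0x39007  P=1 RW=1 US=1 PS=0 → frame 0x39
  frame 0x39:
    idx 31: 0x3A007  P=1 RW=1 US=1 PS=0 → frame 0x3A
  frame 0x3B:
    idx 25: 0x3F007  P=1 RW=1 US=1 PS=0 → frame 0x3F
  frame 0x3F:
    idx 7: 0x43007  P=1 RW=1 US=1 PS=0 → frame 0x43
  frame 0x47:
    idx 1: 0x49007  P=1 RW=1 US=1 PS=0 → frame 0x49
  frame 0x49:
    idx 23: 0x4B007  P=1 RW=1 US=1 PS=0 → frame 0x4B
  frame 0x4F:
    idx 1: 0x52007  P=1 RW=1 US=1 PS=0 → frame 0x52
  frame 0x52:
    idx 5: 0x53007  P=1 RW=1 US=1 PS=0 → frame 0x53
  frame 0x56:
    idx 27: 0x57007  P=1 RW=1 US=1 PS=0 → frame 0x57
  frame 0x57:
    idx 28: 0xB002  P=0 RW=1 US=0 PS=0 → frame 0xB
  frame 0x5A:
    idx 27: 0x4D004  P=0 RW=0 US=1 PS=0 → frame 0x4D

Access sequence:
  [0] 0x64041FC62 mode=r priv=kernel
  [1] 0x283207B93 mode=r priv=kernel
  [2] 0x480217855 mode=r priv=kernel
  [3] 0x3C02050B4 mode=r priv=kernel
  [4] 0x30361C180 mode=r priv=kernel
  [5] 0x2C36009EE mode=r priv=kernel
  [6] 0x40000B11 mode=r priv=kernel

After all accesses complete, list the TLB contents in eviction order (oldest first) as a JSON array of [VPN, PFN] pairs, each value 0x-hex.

Trace:
#0 VA=0x64041FC62 (r,kernel):
  L0 @0x35[25] → 0x36007  P=1,RW=1,US=1,PS=0
  L1 @0x36[2] → 0x39007  P=1,RW=1,US=1,PS=0
  L2 @0x39[31] → 0x3A007  P=1,RW=1,US=1,PS=0
  → PA=0x3AC62  (3 entries read)
#1 VA=0x283207B93 (r,kernel):
  L0 @0x35[10] → 0x3B007  P=1,RW=1,US=1,PS=0
  L1 @0x3B[25] → 0x3F007  P=1,RW=1,US=1,PS=0
  L2 @0x3F[7] → 0x43007  P=1,RW=1,US=1,PS=0
  → PA=0x43B93  (3 entries read)
#2 VA=0x480217855 (r,kernel):
  L0 @0x35[18] → 0x47007  P=1,RW=1,US=1,PS=0
  L1 @0x47[1] → 0x49007  P=1,RW=1,US=1,PS=0
  L2 @0x49[23] → 0x4B007  P=1,RW=1,US=1,PS=0
  → PA=0x4B855  (3 entries read)
#3 VA=0x3C02050B4 (r,kernel):
  L0 @0x35[15] → 0x4F007  P=1,RW=1,US=1,PS=0
  L1 @0x4F[1] → 0x52007  P=1,RW=1,US=1,PS=0
  L2 @0x52[5] → 0x53007  P=1,RW=1,US=1,PS=0
  → PA=0x530B4  (3 entries read)
#4 VA=0x30361C180 (r,kernel):
  L0 @0x35[12] → 0x56007  P=1,RW=1,US=1,PS=0
  L1 @0x56[27] → 0x57007  P=1,RW=1,US=1,PS=0
  L2 @0x57[28] → 0xB002  P=0,RW=1,US=0,PS=0
  → PAGE_NOT_PRESENT  (3 entries read)
#5 VA=0x2C36009EE (r,kernel):
  L0 @0x35[11] → 0x5A007  P=1,RW=1,US=1,PS=0
  L1 @0x5A[27] → 0x4D004  P=0,RW=0,US=1,PS=0
  → PAGE_NOT_PRESENT  (2 entries read)
#6 VA=0x40000B11 (r,kernel):
  L0 @0x35[1] → 0x3D006  P=0,RW=1,US=1,PS=0
  → PAGE_NOT_PRESENT  (1 entries read)

TLB: [["0x64041F", "0x3A"], ["0x283207", "0x43"], ["0x480217", "0x4B"], ["0x3C0205", "0x53"]]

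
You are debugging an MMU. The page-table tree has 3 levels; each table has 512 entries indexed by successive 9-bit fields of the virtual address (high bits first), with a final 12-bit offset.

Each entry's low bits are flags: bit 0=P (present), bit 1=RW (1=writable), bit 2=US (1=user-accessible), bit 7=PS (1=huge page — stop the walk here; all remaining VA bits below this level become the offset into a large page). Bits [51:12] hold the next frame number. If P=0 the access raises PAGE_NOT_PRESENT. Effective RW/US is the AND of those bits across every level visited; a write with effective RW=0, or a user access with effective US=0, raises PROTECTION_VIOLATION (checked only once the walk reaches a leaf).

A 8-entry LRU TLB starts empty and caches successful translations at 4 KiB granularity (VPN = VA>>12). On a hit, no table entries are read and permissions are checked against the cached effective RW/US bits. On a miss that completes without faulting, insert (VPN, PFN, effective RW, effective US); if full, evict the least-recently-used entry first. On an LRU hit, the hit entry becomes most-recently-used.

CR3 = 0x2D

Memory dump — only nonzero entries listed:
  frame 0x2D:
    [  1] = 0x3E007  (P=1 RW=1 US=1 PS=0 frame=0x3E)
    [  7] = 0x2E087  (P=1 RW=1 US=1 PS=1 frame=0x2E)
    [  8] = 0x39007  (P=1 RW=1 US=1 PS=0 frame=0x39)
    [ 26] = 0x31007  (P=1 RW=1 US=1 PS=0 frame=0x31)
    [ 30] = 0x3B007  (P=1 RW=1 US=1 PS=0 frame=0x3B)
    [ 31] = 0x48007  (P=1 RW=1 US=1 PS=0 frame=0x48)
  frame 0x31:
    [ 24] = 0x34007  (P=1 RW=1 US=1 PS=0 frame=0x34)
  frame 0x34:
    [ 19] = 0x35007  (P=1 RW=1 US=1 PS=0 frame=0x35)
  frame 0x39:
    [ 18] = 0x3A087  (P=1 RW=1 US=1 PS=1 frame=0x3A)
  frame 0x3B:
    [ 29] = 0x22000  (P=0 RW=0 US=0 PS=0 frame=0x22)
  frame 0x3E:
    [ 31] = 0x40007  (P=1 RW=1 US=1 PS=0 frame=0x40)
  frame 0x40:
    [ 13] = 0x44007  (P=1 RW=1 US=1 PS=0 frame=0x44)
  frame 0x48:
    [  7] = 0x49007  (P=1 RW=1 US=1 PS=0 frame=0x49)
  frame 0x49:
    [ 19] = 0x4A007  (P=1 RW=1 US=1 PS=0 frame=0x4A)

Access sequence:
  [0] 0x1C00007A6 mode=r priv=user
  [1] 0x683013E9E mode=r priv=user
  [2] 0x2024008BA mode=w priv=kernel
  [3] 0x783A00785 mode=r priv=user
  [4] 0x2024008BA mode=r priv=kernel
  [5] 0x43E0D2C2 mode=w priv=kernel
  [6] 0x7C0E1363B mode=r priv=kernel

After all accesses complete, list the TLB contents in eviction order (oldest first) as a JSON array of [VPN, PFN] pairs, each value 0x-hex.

Per-access translation:
#0 VA=0x1C00007A6 (r,user):
  L0 @0x2D[7] → 0x2E087  P=1,RW=1,US=1,PS=1
  ⇒ phys 0x2E7A6 (huge @L0)  [1 reads]
#1 VA=0x683013E9E (r,user):
  L0 @0x2D[26] → 0x31007  P=1,RW=1,US=1,PS=0
  L1 @0x31[24] → 0x34007  P=1,RW=1,US=1,PS=0
  L2 @0x34[19] → 0x35007  P=1,RW=1,US=1,PS=0
  ⇒ phys 0x35E9E  [3 reads]
#2 VA=0x2024008BA (w,kernel):
  L0 @0x2D[8] → 0x39007  P=1,RW=1,US=1,PS=0
  L1 @0x39[18] → 0x3A087  P=1,RW=1,US=1,PS=1
  ⇒ phys 0x3A8BA (huge @L1)  [2 reads]
#3 VA=0x783A00785 (r,user):
  L0 @0x2D[30] → 0x3B007  P=1,RW=1,US=1,PS=0
  L1 @0x3B[29] → 0x22000  P=0,RW=0,US=0,PS=0
  ⇒ fault: PAGE_NOT_PRESENT  — 2 lookups
#4 VA=0x2024008BA (r,kernel):
  TLB hit vpn=0x202400 → PA=0x3A8BA
#5 VA=0x43E0D2C2 (w,kernel):
  L0 @0x2D[1] → 0x3E007  P=1,RW=1,US=1,PS=0
  L1 @0x3E[31] → 0x40007  P=1,RW=1,US=1,PS=0
  L2 @0x40[13] → 0x44007  P=1,RW=1,US=1,PS=0
  ⇒ phys 0x442C2  [3 reads]
#6 VA=0x7C0E1363B (r,kernel):
  L0 @0x2D[31] → 0x48007  P=1,RW=1,US=1,PS=0
  L1 @0x48[7] → 0x49007  P=1,RW=1,US=1,PS=0
  L2 @0x49[19] → 0x4A007  P=1,RW=1,US=1,PS=0
  ⇒ phys 0x4A63B  [3 reads]

TLB: [["0x1C0000", "0x2E"], ["0x683013", "0x35"], ["0x202400", "0x3A"], ["0x43E0D", "0x44"], ["0x7C0E13", "0x4A"]]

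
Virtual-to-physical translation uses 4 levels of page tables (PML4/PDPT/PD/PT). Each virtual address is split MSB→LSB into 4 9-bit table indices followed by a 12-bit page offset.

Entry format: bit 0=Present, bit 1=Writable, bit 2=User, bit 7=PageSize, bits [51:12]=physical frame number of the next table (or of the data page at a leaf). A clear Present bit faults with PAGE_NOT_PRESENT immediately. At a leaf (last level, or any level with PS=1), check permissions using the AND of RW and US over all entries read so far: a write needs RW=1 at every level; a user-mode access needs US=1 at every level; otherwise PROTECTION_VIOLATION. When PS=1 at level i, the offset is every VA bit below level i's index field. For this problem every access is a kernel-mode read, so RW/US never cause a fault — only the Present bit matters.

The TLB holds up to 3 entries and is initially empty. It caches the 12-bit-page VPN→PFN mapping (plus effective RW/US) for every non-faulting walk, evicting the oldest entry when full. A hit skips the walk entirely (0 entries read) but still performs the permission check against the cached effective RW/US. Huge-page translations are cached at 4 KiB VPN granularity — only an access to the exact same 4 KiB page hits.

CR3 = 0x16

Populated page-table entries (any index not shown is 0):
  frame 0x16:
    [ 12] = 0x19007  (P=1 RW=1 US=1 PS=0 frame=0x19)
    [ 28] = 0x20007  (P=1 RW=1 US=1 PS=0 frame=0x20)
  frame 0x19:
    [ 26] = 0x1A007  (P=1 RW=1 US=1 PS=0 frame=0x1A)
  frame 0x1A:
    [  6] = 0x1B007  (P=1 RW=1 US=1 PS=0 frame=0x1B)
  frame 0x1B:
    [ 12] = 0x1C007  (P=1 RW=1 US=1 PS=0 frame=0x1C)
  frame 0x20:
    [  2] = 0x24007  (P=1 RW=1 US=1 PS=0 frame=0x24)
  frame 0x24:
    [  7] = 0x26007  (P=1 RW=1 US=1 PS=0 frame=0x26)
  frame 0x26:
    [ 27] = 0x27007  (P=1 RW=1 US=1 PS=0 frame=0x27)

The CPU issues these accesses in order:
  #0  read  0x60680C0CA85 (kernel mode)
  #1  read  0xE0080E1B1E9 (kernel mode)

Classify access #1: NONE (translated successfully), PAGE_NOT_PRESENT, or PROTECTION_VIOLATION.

Trace:
#0 VA=0x60680C0CA85 (r,kernel):
  [0] read 0x16 idx=12: raw=0x19007 flags P=1 W=1 U=1 S=0
  [1] read 0x19 idx=26: raw=0x1A007 flags P=1 W=1 U=1 S=0
  [2] read 0x1A idx=6: raw=0x1B007 flags P=1 W=1 U=1 S=0
  [3] read 0x1B idx=12: raw=0x1C007 flags P=1 W=1 U=1 S=0
  ⇒ phys 0x1CA85  [4 reads]
#1 VA=0xE0080E1B1E9 (r,kernel):
  [0] read 0x16 idx=28: raw=0x20007 flags P=1 W=1 U=1 S=0
  [1] read 0x20 idx=2: raw=0x24007 flags P=1 W=1 U=1 S=0
  [2] read 0x24 idx=7: raw=0x26007 flags P=1 W=1 U=1 S=0
  [3] read 0x26 idx=27: raw=0x27007 flags P=1 W=1 U=1 S=0
  ⇒ phys 0x271E9  [4 reads]

Access #1 fault: NONE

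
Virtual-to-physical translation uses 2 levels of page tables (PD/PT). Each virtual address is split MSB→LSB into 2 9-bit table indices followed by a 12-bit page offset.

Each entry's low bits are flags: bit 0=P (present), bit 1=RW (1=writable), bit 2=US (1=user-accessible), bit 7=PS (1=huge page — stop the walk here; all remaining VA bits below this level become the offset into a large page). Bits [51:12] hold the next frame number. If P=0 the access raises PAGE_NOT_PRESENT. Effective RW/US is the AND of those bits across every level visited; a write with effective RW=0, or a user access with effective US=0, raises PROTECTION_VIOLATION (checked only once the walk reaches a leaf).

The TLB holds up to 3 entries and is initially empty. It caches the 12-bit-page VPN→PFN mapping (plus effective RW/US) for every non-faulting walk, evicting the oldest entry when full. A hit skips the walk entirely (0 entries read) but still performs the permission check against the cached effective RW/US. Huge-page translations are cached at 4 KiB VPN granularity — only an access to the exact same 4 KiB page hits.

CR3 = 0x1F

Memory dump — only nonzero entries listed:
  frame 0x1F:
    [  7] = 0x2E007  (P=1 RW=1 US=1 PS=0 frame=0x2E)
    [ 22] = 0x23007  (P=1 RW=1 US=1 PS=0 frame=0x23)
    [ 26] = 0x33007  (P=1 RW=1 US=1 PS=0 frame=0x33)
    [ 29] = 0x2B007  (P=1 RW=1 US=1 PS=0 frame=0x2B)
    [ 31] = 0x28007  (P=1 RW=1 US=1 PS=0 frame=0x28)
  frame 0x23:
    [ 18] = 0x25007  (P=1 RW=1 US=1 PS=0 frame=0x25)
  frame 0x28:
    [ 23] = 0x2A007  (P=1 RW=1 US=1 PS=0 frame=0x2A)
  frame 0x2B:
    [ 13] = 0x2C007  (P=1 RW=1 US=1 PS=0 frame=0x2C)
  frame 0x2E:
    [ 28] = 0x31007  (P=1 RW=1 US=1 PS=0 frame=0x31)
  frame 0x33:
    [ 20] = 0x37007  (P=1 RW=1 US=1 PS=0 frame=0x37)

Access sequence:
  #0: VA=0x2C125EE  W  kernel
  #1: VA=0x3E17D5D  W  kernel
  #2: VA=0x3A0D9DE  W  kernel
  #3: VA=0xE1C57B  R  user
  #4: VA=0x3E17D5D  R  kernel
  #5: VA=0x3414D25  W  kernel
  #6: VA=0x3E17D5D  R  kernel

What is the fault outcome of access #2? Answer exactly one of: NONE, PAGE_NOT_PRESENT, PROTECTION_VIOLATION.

Trace:
#0 VA=0x2C125EE (w,kernel):
  L0: frame=0x1F idx=22 entry=0x23007 [P=1 RW=1 US=1 PS=0]
  L1: frame=0x23 idx=18 entry=0x25007 [P=1 RW=1 US=1 PS=0]
  ⇒ phys 0x255EE  [2 reads]
#1 VA=0x3E17D5D (w,kernel):
  L0: frame=0x1F idx=31 entry=0x28007 [P=1 RW=1 US=1 PS=0]
  L1: frame=0x28 idx=23 entry=0x2A007 [P=1 RW=1 US=1 PS=0]
  ⇒ phys 0x2AD5D  [2 reads]
#2 VA=0x3A0D9DE (w,kernel):
  L0: frame=0x1F idx=29 entry=0x2B007 [P=1 RW=1 US=1 PS=0]
  L1: frame=0x2B idx=13 entry=0x2C007 [P=1 RW=1 US=1 PS=0]
  ⇒ phys 0x2C9DE  [2 reads]
#3 VA=0xE1C57B (r,user):
  L0: frame=0x1F idx=7 entry=0x2E007 [P=1 RW=1 US=1 PS=0]
  L1: frame=0x2E idx=28 entry=0x31007 [P=1 RW=1 US=1 PS=0]
  ⇒ phys 0x3157B  [2 reads]
#4 VA=0x3E17D5D (r,kernel):
  TLB hit vpn=0x3E17 → PA=0x2AD5D
#5 VA=0x3414D25 (w,kernel):
  L0: frame=0x1F idx=26 entry=0x33007 [P=1 RW=1 US=1 PS=0]
  L1: frame=0x33 idx=20 entry=0x37007 [P=1 RW=1 US=1 PS=0]
  ⇒ phys 0x37D25  [2 reads]
#6 VA=0x3E17D5D (r,kernel):
  L0: frame=0x1F idx=31 entry=0x28007 [P=1 RW=1 US=1 PS=0]
  L1: frame=0x28 idx=23 entry=0x2A007 [P=1 RW=1 US=1 PS=0]
  ⇒ phys 0x2AD5D  [2 reads]

Access #2 fault: NONE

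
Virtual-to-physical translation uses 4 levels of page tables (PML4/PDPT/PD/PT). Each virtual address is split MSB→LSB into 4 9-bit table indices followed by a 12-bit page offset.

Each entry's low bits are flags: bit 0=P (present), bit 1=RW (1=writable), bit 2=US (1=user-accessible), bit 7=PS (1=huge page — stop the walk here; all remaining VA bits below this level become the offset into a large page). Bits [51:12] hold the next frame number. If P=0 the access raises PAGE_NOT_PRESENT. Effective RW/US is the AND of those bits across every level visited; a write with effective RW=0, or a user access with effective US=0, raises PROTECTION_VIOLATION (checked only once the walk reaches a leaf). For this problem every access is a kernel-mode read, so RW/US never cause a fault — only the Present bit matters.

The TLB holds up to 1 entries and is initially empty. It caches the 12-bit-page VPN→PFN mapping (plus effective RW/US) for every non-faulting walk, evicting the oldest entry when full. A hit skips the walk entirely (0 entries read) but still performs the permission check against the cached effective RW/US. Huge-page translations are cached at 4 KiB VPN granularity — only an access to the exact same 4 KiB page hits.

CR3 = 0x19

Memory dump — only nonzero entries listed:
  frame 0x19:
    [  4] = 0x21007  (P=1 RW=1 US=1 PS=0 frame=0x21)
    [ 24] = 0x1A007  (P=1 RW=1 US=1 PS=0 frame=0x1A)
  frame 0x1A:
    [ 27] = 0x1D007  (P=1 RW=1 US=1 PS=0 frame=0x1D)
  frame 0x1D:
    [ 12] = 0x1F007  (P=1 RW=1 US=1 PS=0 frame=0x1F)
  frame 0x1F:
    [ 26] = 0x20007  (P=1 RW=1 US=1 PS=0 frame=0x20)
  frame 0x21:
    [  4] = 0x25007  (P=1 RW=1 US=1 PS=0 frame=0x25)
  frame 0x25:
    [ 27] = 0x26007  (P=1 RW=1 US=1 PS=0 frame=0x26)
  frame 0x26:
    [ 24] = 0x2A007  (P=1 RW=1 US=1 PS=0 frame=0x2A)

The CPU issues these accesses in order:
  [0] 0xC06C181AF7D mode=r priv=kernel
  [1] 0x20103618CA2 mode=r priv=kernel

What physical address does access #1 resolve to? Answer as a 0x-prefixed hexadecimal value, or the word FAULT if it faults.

Trace:
#0 VA=0xC06C181AF7D (r,kernel):
  [0] read 0x19 idx=24: raw=0x1A007 flags P=1 W=1 U=1 S=0
  [1] read 0x1A idx=27: raw=0x1D007 flags P=1 W=1 U=1 S=0
  [2] read 0x1D idx=12: raw=0x1F007 flags P=1 W=1 U=1 S=0
  [3] read 0x1F idx=26: raw=0x20007 flags P=1 W=1 U=1 S=0
  ⇒ phys 0x20F7D  [4 reads]
#1 VA=0x20103618CA2 (r,kernel):
  [0] read 0x19 idx=4: raw=0x21007 flags P=1 W=1 U=1 S=0
  [1] read 0x21 idx=4: raw=0x25007 flags P=1 W=1 U=1 S=0
  [2] read 0x25 idx=27: raw=0x26007 flags P=1 W=1 U=1 S=0
  [3] read 0x26 idx=24: raw=0x2A007 flags P=1 W=1 U=1 S=0
  ⇒ phys 0x2ACA2  [4 reads]

Access #1 PA: 0x2ACA2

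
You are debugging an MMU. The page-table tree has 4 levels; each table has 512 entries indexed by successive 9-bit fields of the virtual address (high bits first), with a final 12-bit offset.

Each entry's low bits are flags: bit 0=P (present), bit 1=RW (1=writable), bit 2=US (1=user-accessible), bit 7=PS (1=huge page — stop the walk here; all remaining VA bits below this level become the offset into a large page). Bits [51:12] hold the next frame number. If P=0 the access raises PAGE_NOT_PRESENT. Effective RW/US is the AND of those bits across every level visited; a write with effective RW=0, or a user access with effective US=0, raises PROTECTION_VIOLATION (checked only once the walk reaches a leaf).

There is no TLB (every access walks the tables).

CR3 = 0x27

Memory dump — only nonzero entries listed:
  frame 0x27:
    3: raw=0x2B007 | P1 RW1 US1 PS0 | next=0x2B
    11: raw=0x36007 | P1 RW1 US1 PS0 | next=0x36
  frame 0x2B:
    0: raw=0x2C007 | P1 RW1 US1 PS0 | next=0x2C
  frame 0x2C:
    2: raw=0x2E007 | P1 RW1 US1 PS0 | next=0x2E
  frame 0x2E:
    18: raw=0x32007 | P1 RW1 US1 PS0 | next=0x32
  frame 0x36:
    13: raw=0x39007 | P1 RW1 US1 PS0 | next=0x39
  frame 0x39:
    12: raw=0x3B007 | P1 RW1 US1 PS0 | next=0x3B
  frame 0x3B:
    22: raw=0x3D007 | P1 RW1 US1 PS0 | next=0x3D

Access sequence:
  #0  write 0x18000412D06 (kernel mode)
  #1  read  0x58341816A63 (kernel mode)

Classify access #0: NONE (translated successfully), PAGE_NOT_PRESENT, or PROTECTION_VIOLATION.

Per-access translation:
#0 VA=0x18000412D06 (w,kernel):
  lvl0: tbl 0x27, slot 3 ⇒ 0x2B007 (P1/RW1/US1/PS0)
  lvl1: tbl 0x2B, slot 0 ⇒ 0x2C007 (P1/RW1/US1/PS0)
  lvl2: tbl 0x2C, slot 2 ⇒ 0x2E007 (P1/RW1/US1/PS0)
  lvl3: tbl 0x2E, slot 18 ⇒ 0x32007 (P1/RW1/US1/PS0)
  → PA=0x32D06  (4 entries read)
#1 VA=0x58341816A63 (r,kernel):
  lvl0: tbl 0x27, slot 11 ⇒ 0x36007 (P1/RW1/US1/PS0)
  lvl1: tbl 0x36, slot 13 ⇒ 0x39007 (P1/RW1/US1/PS0)
  lvl2: tbl 0x39, slot 12 ⇒ 0x3B007 (P1/RW1/US1/PS0)
  lvl3: tbl 0x3B, slot 22 ⇒ 0x3D007 (P1/RW1/US1/PS0)
  → PA=0x3DA63  (4 entries read)

Access #0 fault: NONE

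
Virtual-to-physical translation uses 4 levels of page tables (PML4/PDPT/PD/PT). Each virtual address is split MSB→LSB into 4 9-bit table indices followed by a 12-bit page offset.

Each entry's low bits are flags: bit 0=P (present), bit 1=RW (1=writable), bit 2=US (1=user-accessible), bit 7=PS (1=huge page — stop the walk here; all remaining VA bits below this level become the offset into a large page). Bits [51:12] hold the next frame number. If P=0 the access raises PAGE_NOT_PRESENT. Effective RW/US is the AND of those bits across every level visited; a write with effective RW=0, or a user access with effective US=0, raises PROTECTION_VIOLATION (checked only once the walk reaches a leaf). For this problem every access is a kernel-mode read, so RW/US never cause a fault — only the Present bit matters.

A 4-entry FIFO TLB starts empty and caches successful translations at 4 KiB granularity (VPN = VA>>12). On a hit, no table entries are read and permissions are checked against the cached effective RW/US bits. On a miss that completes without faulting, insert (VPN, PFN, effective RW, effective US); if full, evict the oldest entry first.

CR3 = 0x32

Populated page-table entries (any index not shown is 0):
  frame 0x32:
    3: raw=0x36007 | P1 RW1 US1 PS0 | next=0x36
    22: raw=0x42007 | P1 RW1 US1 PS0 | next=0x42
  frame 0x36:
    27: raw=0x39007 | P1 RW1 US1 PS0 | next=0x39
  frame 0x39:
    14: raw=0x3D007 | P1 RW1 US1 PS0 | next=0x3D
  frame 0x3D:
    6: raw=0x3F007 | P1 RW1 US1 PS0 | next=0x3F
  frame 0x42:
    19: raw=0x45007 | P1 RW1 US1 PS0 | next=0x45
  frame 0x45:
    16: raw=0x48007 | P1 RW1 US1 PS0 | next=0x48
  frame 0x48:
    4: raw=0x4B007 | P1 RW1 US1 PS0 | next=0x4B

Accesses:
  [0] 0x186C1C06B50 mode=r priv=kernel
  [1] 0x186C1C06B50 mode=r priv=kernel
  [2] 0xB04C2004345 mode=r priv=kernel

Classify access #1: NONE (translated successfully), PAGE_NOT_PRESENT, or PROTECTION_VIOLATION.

Per-access translation:
#0 VA=0x186C1C06B50 (r,kernel):
  [0] read 0x32 idx=3: raw=0x36007 flags P=1 W=1 U=1 S=0
  [1] read 0x36 idx=27: raw=0x39007 flags P=1 W=1 U=1 S=0
  [2] read 0x39 idx=14: raw=0x3D007 flags P=1 W=1 U=1 S=0
  [3] read 0x3D idx=6: raw=0x3F007 flags P=1 W=1 U=1 S=0
  ⇒ phys 0x3FB50  [4 reads]
#1 VA=0x186C1C06B50 (r,kernel):
  TLB hit vpn=0x186C1C06 → PA=0x3FB50
#2 VA=0xB04C2004345 (r,kernel):
  [0] read 0x32 idx=22: raw=0x42007 flags P=1 W=1 U=1 S=0
  [1] read 0x42 idx=19: raw=0x45007 flags P=1 W=1 U=1 S=0
  [2] read 0x45 idx=16: raw=0x48007 flags P=1 W=1 U=1 S=0
  [3] read 0x48 idx=4: raw=0x4B007 flags P=1 W=1 U=1 S=0
  ⇒ phys 0x4B345  [4 reads]

Access #1 fault: NONE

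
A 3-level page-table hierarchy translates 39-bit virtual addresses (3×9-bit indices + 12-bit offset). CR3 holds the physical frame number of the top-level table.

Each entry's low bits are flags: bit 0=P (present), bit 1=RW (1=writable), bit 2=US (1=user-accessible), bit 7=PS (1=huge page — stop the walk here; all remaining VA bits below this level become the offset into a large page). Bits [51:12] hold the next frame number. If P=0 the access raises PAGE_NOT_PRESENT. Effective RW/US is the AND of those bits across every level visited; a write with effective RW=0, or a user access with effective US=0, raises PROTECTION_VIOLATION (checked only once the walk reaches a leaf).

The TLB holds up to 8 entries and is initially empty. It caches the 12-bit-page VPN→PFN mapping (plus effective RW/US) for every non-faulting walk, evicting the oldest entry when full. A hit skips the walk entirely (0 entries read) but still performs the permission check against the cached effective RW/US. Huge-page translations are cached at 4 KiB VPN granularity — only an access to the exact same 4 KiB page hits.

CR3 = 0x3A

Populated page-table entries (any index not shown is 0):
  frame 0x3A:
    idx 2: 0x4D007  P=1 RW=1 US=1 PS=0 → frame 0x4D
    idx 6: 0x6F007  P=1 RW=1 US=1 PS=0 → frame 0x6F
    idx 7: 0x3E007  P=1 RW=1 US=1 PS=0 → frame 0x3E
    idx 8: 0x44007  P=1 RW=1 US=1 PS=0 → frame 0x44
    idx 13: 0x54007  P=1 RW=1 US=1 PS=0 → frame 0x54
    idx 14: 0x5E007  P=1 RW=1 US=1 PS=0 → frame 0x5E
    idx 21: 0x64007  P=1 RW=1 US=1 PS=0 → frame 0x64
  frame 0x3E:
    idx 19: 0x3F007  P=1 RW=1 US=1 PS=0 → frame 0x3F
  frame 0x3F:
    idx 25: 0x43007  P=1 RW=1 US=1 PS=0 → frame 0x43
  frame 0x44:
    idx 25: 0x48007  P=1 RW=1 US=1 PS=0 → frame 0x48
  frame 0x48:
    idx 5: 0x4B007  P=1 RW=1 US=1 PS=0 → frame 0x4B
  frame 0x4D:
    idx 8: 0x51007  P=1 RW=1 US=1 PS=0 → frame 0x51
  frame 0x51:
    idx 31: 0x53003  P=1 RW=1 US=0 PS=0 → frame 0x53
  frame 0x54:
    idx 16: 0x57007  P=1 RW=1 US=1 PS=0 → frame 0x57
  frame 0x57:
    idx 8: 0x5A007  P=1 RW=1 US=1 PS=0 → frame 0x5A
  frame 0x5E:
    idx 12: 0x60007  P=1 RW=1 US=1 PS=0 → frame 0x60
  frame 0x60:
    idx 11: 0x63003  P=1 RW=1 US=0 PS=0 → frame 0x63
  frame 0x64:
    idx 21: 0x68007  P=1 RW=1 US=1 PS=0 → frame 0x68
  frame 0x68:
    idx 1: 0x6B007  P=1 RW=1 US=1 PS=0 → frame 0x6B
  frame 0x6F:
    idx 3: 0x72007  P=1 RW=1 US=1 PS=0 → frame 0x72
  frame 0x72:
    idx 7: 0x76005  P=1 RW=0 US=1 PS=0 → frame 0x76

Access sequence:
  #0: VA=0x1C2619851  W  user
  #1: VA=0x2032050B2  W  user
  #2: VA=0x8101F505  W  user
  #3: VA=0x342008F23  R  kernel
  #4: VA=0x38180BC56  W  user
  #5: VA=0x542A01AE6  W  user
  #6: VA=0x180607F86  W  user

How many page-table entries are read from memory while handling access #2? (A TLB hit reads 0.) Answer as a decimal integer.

Trace:
#0 VA=0x1C2619851 (w,user):
  [0] read 0x3A idx=7: raw=0x3E007 flags P=1 W=1 U=1 S=0
  [1] read 0x3E idx=19: raw=0x3F007 flags P=1 W=1 U=1 S=0
  [2] read 0x3F idx=25: raw=0x43007 flags P=1 W=1 U=1 S=0
  ⇒ phys 0x43851  [3 reads]
#1 VA=0x2032050B2 (w,user):
  [0] read 0x3A idx=8: raw=0x44007 flags P=1 W=1 U=1 S=0
  [1] read 0x44 idx=25: raw=0x48007 flags P=1 W=1 U=1 S=0
  [2] read 0x48 idx=5: raw=0x4B007 flags P=1 W=1 U=1 S=0
  ⇒ phys 0x4B0B2  [3 reads]
#2 VA=0x8101F505 (w,user):
  [0] read 0x3A idx=2: raw=0x4D007 flags P=1 W=1 U=1 S=0
  [1] read 0x4D idx=8: raw=0x51007 flags P=1 W=1 U=1 S=0
  [2] read 0x51 idx=31: raw=0x53003 flags P=1 W=1 U=0 S=0
  → PROTECTION_VIOLATION  (3 entries read)
#3 VA=0x342008F23 (r,kernel):
  [0] read 0x3A idx=13: raw=0x54007 flags P=1 W=1 U=1 S=0
  [1] read 0x54 idx=16: raw=0x57007 flags P=1 W=1 U=1 S=0
  [2] read 0x57 idx=8: raw=0x5A007 flags P=1 W=1 U=1 S=0
  ⇒ phys 0x5AF23  [3 reads]
#4 VA=0x38180BC56 (w,user):
  [0] read 0x3A idx=14: raw=0x5E007 flags P=1 W=1 U=1 S=0
  [1] read 0x5E idx=12: raw=0x60007 flags P=1 W=1 U=1 S=0
  [2] read 0x60 idx=11: raw=0x63003 flags P=1 W=1 U=0 S=0
  → PROTECTION_VIOLATION  (3 entries read)
#5 VA=0x542A01AE6 (w,user):
  [0] read 0x3A idx=21: raw=0x64007 flags P=1 W=1 U=1 S=0
  [1] read 0x64 idx=21: raw=0x68007 flags P=1 W=1 U=1 S=0
  [2] read 0x68 idx=1: raw=0x6B007 flags P=1 W=1 U=1 S=0
  ⇒ phys 0x6BAE6  [3 reads]
#6 VA=0x180607F86 (w,user):
  [0] read 0x3A idx=6: raw=0x6F007 flags P=1 W=1 U=1 S=0
  [1] read 0x6F idx=3: raw=0x72007 flags P=1 W=1 U=1 S=0
  [2] read 0x72 idx=7: raw=0x76005 flags P=1 W=0 U=1 S=0
  → PROTECTION_VIOLATION  (3 entries read)

Entries read for #2: 3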